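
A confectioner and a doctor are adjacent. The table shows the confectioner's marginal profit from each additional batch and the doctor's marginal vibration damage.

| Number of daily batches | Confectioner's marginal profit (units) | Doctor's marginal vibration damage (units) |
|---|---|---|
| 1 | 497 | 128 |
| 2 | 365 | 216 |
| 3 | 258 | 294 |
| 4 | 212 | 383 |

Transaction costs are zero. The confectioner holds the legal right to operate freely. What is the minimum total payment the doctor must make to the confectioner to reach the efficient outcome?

470

Left alone the confectioner would choose level 4 (marginal profit stays positive).
Efficient level: k* = 2 (marginal profit ≥ marginal vibration damage through 2).
The doctor must at least cover the confectioner's forgone profit from cutting 4→2: 258 + 212 = 470.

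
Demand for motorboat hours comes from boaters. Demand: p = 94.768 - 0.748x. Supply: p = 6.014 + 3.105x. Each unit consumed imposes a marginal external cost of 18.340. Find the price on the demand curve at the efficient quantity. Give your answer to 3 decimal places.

P = 81.098

Social marginal benefit = demand − MEC = 76.428 - 0.748x.
Set SMB = MC: 76.428 - 0.748x = 6.014 + 3.105x → x* = 18.2751.
Consumer price on the demand curve at x*: 94.768 − 0.748×18.2751 = 81.0982.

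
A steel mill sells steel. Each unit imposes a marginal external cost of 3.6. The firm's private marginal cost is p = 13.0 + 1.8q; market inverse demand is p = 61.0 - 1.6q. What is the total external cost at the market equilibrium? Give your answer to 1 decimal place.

50.8

Market equilibrium (private): 13.0 + 1.8q = 61.0 - 1.6q → q_m = 14.1176.
Total external cost = MEC × q_m = 3.6 × 14.1176 = 50.8234.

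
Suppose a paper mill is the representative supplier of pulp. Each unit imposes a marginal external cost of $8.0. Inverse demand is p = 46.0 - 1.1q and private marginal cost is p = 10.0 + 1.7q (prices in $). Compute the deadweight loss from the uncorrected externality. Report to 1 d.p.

Market equilibrium (private): 10.0 + 1.7q = 46.0 - 1.1q → q_m = 12.8571.
Social marginal cost = private MC + MEC = 18.0 + 1.7q.
Set SMC = demand: 18.0 + 1.7q = 46.0 - 1.1q → q* = 10.0000.
The welfare-loss triangle has base |q_m − q*| and height MEC(q_m) (the vertical gap between SMC and demand is zero at q* and MEC at q_m).
DWL = ½ × 2.8571 × 8.0000 = 11.4284.

DWL = $11.4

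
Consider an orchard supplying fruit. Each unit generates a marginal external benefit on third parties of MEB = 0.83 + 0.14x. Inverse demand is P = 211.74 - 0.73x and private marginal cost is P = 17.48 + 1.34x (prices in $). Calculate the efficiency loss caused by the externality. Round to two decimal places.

Market equilibrium (private): 17.48 + 1.34x = 211.74 - 0.73x → x_m = 93.8454.
Social marginal cost = private MC − MEB = 16.65 + 1.20x.
Set SMC = demand: 16.65 + 1.20x = 211.74 - 0.73x → x* = 101.0829.
The loss is the area between SMC and demand from x* to x_m; with linear curves that's a triangle of height MEB(x_m).
DWL = ½ × 7.2375 × 13.9684 = 50.5481.

DWL = $50.55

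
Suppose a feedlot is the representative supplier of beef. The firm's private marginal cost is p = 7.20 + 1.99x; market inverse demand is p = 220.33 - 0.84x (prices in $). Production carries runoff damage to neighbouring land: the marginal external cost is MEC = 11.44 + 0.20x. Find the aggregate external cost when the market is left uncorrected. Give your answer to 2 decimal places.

$1428.73

Market equilibrium (private): 7.20 + 1.99x = 220.33 - 0.84x → x_m = 75.3110.
Total external cost = ∫₀^{x_m} (11.44 + 0.20x) dx = 11.44×75.3110 + ½×0.20×75.3110² = 1428.7325.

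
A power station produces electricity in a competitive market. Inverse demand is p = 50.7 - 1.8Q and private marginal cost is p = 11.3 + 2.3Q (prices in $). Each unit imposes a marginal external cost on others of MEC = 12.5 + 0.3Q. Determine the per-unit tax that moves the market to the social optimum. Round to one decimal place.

tax = $14.3 per unit

Social marginal cost = private MC + MEC = 23.8 + 2.6Q.
Set SMC = demand: 23.8 + 2.6Q = 50.7 - 1.8Q → Q* = 6.1136.
The Pigouvian tax equals MEC at Q*: 12.5 + 0.3×6.1136 = 14.3341.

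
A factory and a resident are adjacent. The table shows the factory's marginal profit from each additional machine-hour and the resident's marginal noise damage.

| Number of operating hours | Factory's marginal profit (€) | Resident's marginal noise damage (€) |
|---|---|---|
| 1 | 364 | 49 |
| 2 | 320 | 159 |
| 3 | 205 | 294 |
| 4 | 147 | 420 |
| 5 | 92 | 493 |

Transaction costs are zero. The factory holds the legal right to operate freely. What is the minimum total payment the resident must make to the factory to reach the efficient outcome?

€444

Left alone the factory would choose level 5 (marginal profit stays positive).
Efficient level: k* = 2 (marginal profit ≥ marginal noise damage through 2).
The resident must at least cover the factory's forgone profit from cutting 5→2: 205 + 147 + 92 = 444.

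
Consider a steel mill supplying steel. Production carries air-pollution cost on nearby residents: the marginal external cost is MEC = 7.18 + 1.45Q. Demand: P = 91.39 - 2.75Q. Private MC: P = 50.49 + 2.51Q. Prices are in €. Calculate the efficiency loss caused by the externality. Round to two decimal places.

Market equilibrium (private): 50.49 + 2.51Q = 91.39 - 2.75Q → Q_m = 7.7757.
Social marginal cost = private MC + MEC = 57.67 + 3.96Q.
Set SMC = demand: 57.67 + 3.96Q = 91.39 - 2.75Q → Q* = 5.0253.
Height of the DWL triangle at Q_m is SMC(Q_m) − demand(Q_m) = MEC(Q_m) = 18.4547.
DWL = ½ × 2.7504 × 18.4547 = 25.3789.

DWL = €25.38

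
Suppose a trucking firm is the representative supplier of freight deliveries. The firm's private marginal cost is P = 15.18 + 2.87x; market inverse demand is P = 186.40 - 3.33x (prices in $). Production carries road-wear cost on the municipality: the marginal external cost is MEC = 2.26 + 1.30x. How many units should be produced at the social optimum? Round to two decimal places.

x* = 22.53

Social marginal cost = private MC + MEC = 17.44 + 4.17x.
Set SMC = demand: 17.44 + 4.17x = 186.40 - 3.33x → x* = 22.5280.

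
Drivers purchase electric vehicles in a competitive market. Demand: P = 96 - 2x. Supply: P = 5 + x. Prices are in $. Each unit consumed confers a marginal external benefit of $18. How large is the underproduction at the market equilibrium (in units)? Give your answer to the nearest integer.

6 units

Market equilibrium (private): 5 + x = 96 - 2x → x_m = 30.3333.
Social marginal benefit = demand + MEB = 114 - 2x.
Set SMB = MC: 114 - 2x = 5 + x → x* = 36.3333.
Gap = |30.3333 − 36.3333| = 6.0000.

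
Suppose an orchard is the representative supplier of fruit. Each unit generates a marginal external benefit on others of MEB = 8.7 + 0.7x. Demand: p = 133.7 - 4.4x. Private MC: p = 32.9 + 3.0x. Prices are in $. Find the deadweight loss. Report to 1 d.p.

Market equilibrium (private): 32.9 + 3.0x = 133.7 - 4.4x → x_m = 13.6216.
Social marginal cost = private MC − MEB = 24.2 + 2.3x.
Set SMC = demand: 24.2 + 2.3x = 133.7 - 4.4x → x* = 16.3433.
The welfare-loss triangle has base |x_m − x*| and height MEB(x_m) (the vertical gap between SMC and demand is zero at x* and MEB at x_m).
DWL = ½ × 2.7217 × 18.2351 = 24.8152.

DWL = $24.8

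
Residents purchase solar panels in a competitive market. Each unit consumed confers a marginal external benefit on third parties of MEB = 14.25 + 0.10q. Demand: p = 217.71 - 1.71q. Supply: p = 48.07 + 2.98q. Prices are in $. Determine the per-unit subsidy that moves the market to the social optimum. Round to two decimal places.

subsidy = $18.26 per unit

Social marginal benefit = demand + MEB = 231.96 - 1.61q.
Set SMB = MC: 231.96 - 1.61q = 48.07 + 2.98q → q* = 40.0632.
The Pigouvian subsidy equals MEB at q*: 14.25 + 0.10×40.0632 = 18.2563.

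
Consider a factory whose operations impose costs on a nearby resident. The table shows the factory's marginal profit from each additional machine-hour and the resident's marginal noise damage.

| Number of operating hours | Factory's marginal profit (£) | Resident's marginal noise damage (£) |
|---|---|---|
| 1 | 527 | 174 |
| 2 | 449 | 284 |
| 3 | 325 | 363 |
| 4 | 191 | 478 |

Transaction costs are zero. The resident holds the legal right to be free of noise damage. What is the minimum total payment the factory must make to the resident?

Efficient level: marginal profit ≥ marginal noise damage through level 2, so k* = 2.
With the resident holding the right, the factory must at least compensate total damage at k*: 174 + 284 = 458.

£458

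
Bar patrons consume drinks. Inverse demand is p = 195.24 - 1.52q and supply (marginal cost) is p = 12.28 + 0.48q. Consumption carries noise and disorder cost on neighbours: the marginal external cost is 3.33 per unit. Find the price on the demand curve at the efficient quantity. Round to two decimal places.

Social marginal benefit = demand − MEC = 191.91 - 1.52q.
Set SMB = MC: 191.91 - 1.52q = 12.28 + 0.48q → q* = 89.8150.
Consumer price on the demand curve at q*: 195.24 − 1.52×89.8150 = 58.7212.

P = 58.72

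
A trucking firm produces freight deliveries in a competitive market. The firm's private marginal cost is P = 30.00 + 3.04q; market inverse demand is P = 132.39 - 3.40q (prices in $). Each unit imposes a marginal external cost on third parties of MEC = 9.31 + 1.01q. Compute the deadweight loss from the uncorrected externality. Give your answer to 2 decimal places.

DWL = $43.19

Market equilibrium (private): 30.00 + 3.04q = 132.39 - 3.40q → q_m = 15.8991.
Social marginal cost = private MC + MEC = 39.31 + 4.05q.
Set SMC = demand: 39.31 + 4.05q = 132.39 - 3.40q → q* = 12.4940.
Height of the DWL triangle at q_m is SMC(q_m) − demand(q_m) = MEC(q_m) = 25.3681.
DWL = ½ × 3.4051 × 25.3681 = 43.1905.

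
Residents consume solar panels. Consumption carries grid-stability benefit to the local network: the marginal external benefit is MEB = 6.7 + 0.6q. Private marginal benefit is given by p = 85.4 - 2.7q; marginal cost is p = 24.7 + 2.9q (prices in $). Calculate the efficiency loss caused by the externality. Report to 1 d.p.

Market equilibrium (private): 24.7 + 2.9q = 85.4 - 2.7q → q_m = 10.8393.
Social marginal benefit = demand + MEB = 92.1 - 2.1q.
Set SMB = MC: 92.1 - 2.1q = 24.7 + 2.9q → q* = 13.4800.
The welfare-loss triangle has base |q_m − q*| and height MEB(q_m) (the vertical gap between SMB and MC is zero at q* and MEB at q_m).
DWL = ½ × 2.6407 × 13.2036 = 17.4334.

DWL = $17.4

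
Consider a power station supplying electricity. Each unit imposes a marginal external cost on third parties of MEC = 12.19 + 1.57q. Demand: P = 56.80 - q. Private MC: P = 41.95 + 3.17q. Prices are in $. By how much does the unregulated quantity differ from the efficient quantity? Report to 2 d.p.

3.10 units

Market equilibrium (private): 41.95 + 3.17q = 56.80 - q → q_m = 3.5612.
Social marginal cost = private MC + MEC = 54.14 + 4.74q.
Set SMC = demand: 54.14 + 4.74q = 56.80 - q → q* = 0.4634.
Gap = |3.5612 − 0.4634| = 3.0978.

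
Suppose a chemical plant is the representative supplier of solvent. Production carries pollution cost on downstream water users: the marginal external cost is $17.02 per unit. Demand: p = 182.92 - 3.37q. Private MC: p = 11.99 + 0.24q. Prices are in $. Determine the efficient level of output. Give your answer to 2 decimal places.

q* = 42.63

Social marginal cost = private MC + MEC = 29.01 + 0.24q.
Set SMC = demand: 29.01 + 0.24q = 182.92 - 3.37q → q* = 42.6343.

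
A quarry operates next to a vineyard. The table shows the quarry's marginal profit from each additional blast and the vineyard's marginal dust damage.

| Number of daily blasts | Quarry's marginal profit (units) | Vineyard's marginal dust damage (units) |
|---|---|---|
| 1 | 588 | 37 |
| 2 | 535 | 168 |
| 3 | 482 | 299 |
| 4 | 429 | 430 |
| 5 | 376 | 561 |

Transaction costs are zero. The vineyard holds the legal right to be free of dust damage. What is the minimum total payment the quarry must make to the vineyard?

504

Efficient level: marginal profit ≥ marginal dust damage through level 3, so k* = 3.
With the vineyard holding the right, the quarry must at least compensate total damage at k*: 37 + 168 + 299 = 504.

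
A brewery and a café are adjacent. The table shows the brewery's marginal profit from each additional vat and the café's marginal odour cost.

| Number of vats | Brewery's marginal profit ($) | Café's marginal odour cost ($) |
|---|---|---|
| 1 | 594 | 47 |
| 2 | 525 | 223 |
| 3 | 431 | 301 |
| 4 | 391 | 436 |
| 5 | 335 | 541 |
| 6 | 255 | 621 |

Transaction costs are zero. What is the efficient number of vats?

Bargaining reaches the level where marginal profit last exceeds marginal odour cost.
That holds through level 3 (431 ≥ 301) but not at 4 (391 < 436).

3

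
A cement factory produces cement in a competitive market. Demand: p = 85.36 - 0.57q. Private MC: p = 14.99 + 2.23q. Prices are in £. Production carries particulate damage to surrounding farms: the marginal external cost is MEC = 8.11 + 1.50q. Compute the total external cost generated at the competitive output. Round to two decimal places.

£677.54

Market equilibrium (private): 14.99 + 2.23q = 85.36 - 0.57q → q_m = 25.1321.
Total external cost = ∫₀^{q_m} (8.11 + 1.50q) dq = 8.11×25.1321 + ½×1.50×25.1321² = 677.5382.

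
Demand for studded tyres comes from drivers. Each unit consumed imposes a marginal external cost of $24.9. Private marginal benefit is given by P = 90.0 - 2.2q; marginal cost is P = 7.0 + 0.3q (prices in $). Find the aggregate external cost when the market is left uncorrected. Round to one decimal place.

Market equilibrium (private): 7.0 + 0.3q = 90.0 - 2.2q → q_m = 33.2000.
Total external cost = MEC × q_m = 24.9 × 33.2000 = 826.6800.

$826.7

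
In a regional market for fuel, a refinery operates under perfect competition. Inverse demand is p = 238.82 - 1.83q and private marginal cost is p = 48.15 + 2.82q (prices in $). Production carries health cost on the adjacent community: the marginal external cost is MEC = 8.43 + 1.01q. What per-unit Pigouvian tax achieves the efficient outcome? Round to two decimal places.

Social marginal cost = private MC + MEC = 56.58 + 3.83q.
Set SMC = demand: 56.58 + 3.83q = 238.82 - 1.83q → q* = 32.1979.
The Pigouvian tax equals MEC at q*: 8.43 + 1.01×32.1979 = 40.9499.

tax = $40.95 per unit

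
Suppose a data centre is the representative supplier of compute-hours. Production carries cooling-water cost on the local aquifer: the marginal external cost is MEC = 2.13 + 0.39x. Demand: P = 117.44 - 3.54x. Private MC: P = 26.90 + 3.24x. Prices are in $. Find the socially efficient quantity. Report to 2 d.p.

Social marginal cost = private MC + MEC = 29.03 + 3.63x.
Set SMC = demand: 29.03 + 3.63x = 117.44 - 3.54x → x* = 12.3305.

x* = 12.33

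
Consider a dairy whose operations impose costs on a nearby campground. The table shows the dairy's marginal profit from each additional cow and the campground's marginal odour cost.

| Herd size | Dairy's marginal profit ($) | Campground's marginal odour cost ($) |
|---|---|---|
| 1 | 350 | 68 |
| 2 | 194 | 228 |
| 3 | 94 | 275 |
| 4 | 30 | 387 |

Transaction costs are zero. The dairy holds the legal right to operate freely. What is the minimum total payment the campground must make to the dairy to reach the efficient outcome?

Left alone the dairy would choose level 4 (marginal profit stays positive).
Efficient level: k* = 1 (marginal profit ≥ marginal odour cost through 1).
The campground must at least cover the dairy's forgone profit from cutting 4→1: 194 + 94 + 30 = 318.

$318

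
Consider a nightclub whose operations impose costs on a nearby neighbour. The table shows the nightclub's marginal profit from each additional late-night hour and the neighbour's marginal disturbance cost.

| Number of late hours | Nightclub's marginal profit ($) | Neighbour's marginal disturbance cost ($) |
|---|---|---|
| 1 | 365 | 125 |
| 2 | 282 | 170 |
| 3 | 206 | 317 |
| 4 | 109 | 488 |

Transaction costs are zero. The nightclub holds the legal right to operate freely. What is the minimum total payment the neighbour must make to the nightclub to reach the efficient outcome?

$315

Left alone the nightclub would choose level 4 (marginal profit stays positive).
Efficient level: k* = 2 (marginal profit ≥ marginal disturbance cost through 2).
The neighbour must at least cover the nightclub's forgone profit from cutting 4→2: 206 + 109 = 315.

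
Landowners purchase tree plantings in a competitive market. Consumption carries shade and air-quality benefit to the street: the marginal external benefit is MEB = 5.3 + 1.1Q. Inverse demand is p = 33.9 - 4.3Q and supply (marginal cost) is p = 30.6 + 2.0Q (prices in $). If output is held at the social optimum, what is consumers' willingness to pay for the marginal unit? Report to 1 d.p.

P = $26.8

Social marginal benefit = demand + MEB = 39.2 - 3.2Q.
Set SMB = MC: 39.2 - 3.2Q = 30.6 + 2.0Q → Q* = 1.6538.
Consumer price on the demand curve at Q*: 33.9 − 4.3×1.6538 = 26.7887.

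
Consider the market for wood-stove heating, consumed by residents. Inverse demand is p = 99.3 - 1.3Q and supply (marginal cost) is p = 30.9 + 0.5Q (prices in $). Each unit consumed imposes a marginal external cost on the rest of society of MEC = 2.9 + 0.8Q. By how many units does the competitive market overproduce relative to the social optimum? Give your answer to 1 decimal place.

12.8 units

Market equilibrium (private): 30.9 + 0.5Q = 99.3 - 1.3Q → Q_m = 38.0000.
Social marginal benefit = demand − MEC = 96.4 - 2.1Q.
Set SMB = MC: 96.4 - 2.1Q = 30.9 + 0.5Q → Q* = 25.1923.
Gap = |38.0000 − 25.1923| = 12.8077.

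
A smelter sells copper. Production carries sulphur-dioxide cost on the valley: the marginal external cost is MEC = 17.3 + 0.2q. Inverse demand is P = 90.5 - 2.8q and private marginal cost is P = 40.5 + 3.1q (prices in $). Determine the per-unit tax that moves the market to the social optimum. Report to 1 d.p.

Social marginal cost = private MC + MEC = 57.8 + 3.3q.
Set SMC = demand: 57.8 + 3.3q = 90.5 - 2.8q → q* = 5.3607.
The Pigouvian tax equals MEC at q*: 17.3 + 0.2×5.3607 = 18.3721.

tax = $18.4 per unit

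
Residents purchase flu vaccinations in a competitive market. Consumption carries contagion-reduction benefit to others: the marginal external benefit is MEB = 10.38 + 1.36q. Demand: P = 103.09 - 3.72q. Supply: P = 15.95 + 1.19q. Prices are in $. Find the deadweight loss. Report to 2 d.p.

Market equilibrium (private): 15.95 + 1.19q = 103.09 - 3.72q → q_m = 17.7475.
Social marginal benefit = demand + MEB = 113.47 - 2.36q.
Set SMB = MC: 113.47 - 2.36q = 15.95 + 1.19q → q* = 27.4704.
The loss is the area between SMB and MC from q* to q_m; with linear curves that's a triangle of height MEB(q_m).
DWL = ½ × 9.7229 × 34.5165 = 167.8002.

DWL = $167.80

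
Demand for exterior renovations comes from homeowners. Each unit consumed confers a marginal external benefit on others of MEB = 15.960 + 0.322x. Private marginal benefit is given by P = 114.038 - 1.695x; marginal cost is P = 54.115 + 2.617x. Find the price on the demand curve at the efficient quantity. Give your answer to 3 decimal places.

P = 81.802

Social marginal benefit = demand + MEB = 129.998 - 1.373x.
Set SMB = MC: 129.998 - 1.373x = 54.115 + 2.617x → x* = 19.0183.
Consumer price on the demand curve at x*: 114.038 − 1.695×19.0183 = 81.8020.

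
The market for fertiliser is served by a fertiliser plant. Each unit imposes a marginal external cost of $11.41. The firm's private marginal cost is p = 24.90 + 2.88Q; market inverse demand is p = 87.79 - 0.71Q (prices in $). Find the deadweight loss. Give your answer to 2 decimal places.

DWL = $18.13

Market equilibrium (private): 24.90 + 2.88Q = 87.79 - 0.71Q → Q_m = 17.5181.
Social marginal cost = private MC + MEC = 36.31 + 2.88Q.
Set SMC = demand: 36.31 + 2.88Q = 87.79 - 0.71Q → Q* = 14.3398.
Between Q* and Q_m the wedge SMC − demand runs linearly from 0 to MEC(Q_m), so the loss is a triangle.
DWL = ½ × 3.1783 × 11.4100 = 18.1322.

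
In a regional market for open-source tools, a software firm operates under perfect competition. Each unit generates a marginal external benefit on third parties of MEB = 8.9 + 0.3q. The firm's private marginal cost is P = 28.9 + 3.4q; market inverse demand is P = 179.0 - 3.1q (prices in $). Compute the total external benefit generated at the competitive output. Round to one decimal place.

$285.5

Market equilibrium (private): 28.9 + 3.4q = 179.0 - 3.1q → q_m = 23.0923.
Total external benefit = ∫₀^{q_m} (8.9 + 0.3q) dq = 8.9×23.0923 + ½×0.3×23.0923² = 285.5096.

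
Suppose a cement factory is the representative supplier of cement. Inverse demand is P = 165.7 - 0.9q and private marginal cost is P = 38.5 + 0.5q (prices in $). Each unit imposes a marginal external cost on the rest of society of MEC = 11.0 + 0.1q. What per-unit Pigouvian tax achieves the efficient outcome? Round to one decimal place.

Social marginal cost = private MC + MEC = 49.5 + 0.6q.
Set SMC = demand: 49.5 + 0.6q = 165.7 - 0.9q → q* = 77.4667.
The Pigouvian tax equals MEC at q*: 11.0 + 0.1×77.4667 = 18.7467.

tax = $18.7 per unit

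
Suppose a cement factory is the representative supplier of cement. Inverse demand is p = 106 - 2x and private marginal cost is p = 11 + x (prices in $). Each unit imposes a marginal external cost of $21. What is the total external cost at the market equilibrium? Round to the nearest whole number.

$665

Market equilibrium (private): 11 + x = 106 - 2x → x_m = 31.6667.
Total external cost = MEC × x_m = 21 × 31.6667 = 665.0007.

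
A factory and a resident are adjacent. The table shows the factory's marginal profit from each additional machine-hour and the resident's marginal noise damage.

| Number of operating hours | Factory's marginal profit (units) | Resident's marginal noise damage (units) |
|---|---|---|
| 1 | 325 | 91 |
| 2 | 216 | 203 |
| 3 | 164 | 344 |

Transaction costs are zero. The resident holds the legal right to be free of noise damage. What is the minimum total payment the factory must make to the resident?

294

Efficient level: marginal profit ≥ marginal noise damage through level 2, so k* = 2.
With the resident holding the right, the factory must at least compensate total damage at k*: 91 + 203 = 294.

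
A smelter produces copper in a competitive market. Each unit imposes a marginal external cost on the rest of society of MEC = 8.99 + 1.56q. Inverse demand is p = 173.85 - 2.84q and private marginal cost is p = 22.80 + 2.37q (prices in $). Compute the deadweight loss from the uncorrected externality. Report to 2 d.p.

DWL = $217.10

Market equilibrium (private): 22.80 + 2.37q = 173.85 - 2.84q → q_m = 28.9923.
Social marginal cost = private MC + MEC = 31.79 + 3.93q.
Set SMC = demand: 31.79 + 3.93q = 173.85 - 2.84q → q* = 20.9838.
Height of the DWL triangle at q_m is SMC(q_m) − demand(q_m) = MEC(q_m) = 54.2180.
DWL = ½ × 8.0085 × 54.2180 = 217.1024.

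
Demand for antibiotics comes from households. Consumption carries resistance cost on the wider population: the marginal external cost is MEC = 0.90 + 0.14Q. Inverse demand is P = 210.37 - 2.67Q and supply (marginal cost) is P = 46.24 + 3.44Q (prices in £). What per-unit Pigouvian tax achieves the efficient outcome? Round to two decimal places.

tax = £4.56 per unit

Social marginal benefit = demand − MEC = 209.47 - 2.81Q.
Set SMB = MC: 209.47 - 2.81Q = 46.24 + 3.44Q → Q* = 26.1168.
The Pigouvian tax equals MEC at Q*: 0.90 + 0.14×26.1168 = 4.5564.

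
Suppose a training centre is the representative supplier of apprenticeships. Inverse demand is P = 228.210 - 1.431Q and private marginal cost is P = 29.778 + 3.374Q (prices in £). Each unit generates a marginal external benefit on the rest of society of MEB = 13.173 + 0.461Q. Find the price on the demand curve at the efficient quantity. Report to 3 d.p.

P = £158.503

Social marginal cost = private MC − MEB = 16.605 + 2.913Q.
Set SMC = demand: 16.605 + 2.913Q = 228.210 - 1.431Q → Q* = 48.7120.
Consumer price on the demand curve at Q*: 228.210 − 1.431×48.7120 = 158.5031.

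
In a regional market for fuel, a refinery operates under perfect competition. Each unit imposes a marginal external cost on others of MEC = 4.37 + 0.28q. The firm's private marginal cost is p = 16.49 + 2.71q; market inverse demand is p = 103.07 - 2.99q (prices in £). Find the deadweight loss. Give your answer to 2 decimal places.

DWL = £6.22

Market equilibrium (private): 16.49 + 2.71q = 103.07 - 2.99q → q_m = 15.1895.
Social marginal cost = private MC + MEC = 20.86 + 2.99q.
Set SMC = demand: 20.86 + 2.99q = 103.07 - 2.99q → q* = 13.7475.
Between q* and q_m the wedge SMC − demand runs linearly from 0 to MEC(q_m), so the loss is a triangle.
DWL = ½ × 1.4420 × 8.6231 = 6.2173.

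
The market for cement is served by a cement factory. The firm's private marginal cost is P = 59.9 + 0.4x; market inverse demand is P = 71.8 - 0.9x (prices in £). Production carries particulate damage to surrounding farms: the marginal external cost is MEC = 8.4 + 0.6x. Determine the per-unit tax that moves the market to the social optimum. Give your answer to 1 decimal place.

tax = £9.5 per unit

Social marginal cost = private MC + MEC = 68.3 + x.
Set SMC = demand: 68.3 + x = 71.8 - 0.9x → x* = 1.8421.
The Pigouvian tax equals MEC at x*: 8.4 + 0.6×1.8421 = 9.5053.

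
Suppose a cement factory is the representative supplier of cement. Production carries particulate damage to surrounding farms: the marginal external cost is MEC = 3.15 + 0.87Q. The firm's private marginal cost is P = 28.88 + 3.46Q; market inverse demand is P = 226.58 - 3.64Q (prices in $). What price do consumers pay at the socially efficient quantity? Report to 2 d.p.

Social marginal cost = private MC + MEC = 32.03 + 4.33Q.
Set SMC = demand: 32.03 + 4.33Q = 226.58 - 3.64Q → Q* = 24.4103.
Consumer price on the demand curve at Q*: 226.58 − 3.64×24.4103 = 137.7265.

P = $137.73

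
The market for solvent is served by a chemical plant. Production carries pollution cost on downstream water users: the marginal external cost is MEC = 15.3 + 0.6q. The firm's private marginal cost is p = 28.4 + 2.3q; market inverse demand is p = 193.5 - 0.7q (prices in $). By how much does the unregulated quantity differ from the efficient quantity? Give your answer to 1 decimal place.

13.4 units

Market equilibrium (private): 28.4 + 2.3q = 193.5 - 0.7q → q_m = 55.0333.
Social marginal cost = private MC + MEC = 43.7 + 2.9q.
Set SMC = demand: 43.7 + 2.9q = 193.5 - 0.7q → q* = 41.6111.
Gap = |55.0333 − 41.6111| = 13.4222.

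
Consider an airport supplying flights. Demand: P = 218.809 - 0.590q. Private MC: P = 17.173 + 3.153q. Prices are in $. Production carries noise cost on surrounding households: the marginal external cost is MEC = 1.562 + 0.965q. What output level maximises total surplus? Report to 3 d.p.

q* = 42.497

Social marginal cost = private MC + MEC = 18.735 + 4.118q.
Set SMC = demand: 18.735 + 4.118q = 218.809 - 0.590q → q* = 42.4966.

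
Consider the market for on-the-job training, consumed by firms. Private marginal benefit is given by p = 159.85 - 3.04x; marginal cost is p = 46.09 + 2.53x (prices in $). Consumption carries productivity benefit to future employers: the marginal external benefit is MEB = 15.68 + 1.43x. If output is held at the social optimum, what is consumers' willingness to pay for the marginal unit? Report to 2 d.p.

Social marginal benefit = demand + MEB = 175.53 - 1.61x.
Set SMB = MC: 175.53 - 1.61x = 46.09 + 2.53x → x* = 31.2657.
Consumer price on the demand curve at x*: 159.85 − 3.04×31.2657 = 64.8023.

P = $64.80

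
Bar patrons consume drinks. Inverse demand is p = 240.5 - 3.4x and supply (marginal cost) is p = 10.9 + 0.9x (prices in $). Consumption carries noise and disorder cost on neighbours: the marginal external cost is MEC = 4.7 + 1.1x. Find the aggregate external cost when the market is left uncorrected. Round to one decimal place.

Market equilibrium (private): 10.9 + 0.9x = 240.5 - 3.4x → x_m = 53.3953.
Total external cost = ∫₀^{x_m} (4.7 + 1.1x) dx = 4.7×53.3953 + ½×1.1×53.3953² = 1819.0398.

$1819.0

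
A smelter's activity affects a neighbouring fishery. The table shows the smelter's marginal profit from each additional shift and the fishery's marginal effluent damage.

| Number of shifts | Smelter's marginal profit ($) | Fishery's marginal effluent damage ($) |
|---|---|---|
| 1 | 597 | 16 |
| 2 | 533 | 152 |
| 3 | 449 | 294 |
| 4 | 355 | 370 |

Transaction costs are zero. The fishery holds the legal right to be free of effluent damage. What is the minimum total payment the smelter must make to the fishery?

Efficient level: marginal profit ≥ marginal effluent damage through level 3, so k* = 3.
With the fishery holding the right, the smelter must at least compensate total damage at k*: 16 + 152 + 294 = 462.

$462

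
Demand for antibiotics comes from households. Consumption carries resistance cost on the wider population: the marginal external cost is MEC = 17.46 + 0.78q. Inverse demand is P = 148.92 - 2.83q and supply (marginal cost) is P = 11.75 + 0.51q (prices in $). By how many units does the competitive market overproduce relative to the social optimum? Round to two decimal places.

12.01 units

Market equilibrium (private): 11.75 + 0.51q = 148.92 - 2.83q → q_m = 41.0689.
Social marginal benefit = demand − MEC = 131.46 - 3.61q.
Set SMB = MC: 131.46 - 3.61q = 11.75 + 0.51q → q* = 29.0558.
Gap = |41.0689 − 29.0558| = 12.0131.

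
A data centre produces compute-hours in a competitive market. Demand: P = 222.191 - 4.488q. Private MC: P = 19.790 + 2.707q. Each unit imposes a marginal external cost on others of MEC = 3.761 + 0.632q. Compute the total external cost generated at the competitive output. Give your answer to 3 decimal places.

355.864

Market equilibrium (private): 19.790 + 2.707q = 222.191 - 4.488q → q_m = 28.1308.
Total external cost = ∫₀^{q_m} (3.761 + 0.632q) dq = 3.761×28.1308 + ½×0.632×28.1308² = 355.8640.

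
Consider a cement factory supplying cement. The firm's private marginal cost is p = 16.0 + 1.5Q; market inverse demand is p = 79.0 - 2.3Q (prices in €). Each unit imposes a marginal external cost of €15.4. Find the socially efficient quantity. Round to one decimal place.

Q* = 12.5

Social marginal cost = private MC + MEC = 31.4 + 1.5Q.
Set SMC = demand: 31.4 + 1.5Q = 79.0 - 2.3Q → Q* = 12.5263.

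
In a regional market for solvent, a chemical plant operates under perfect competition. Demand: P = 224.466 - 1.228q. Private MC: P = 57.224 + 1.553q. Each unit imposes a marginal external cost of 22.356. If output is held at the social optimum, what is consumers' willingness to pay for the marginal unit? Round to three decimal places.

Social marginal cost = private MC + MEC = 79.580 + 1.553q.
Set SMC = demand: 79.580 + 1.553q = 224.466 - 1.228q → q* = 52.0985.
Consumer price on the demand curve at q*: 224.466 − 1.228×52.0985 = 160.4890.

P = 160.489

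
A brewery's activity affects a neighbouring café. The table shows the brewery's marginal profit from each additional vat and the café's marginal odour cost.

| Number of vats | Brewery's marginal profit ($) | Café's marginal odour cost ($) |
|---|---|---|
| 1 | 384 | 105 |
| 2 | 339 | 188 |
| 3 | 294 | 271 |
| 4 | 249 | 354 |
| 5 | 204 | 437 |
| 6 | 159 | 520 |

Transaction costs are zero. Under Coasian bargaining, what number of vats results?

Bargaining reaches the level where marginal profit last exceeds marginal odour cost.
That holds through level 3 (294 ≥ 271) but not at 4 (249 < 354).

3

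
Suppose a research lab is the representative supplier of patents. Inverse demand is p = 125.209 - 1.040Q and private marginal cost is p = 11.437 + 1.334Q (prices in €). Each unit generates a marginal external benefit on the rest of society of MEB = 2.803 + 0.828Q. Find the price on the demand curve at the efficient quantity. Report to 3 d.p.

P = €46.789

Social marginal cost = private MC − MEB = 8.634 + 0.506Q.
Set SMC = demand: 8.634 + 0.506Q = 125.209 - 1.040Q → Q* = 75.4043.
Consumer price on the demand curve at Q*: 125.209 − 1.040×75.4043 = 46.7885.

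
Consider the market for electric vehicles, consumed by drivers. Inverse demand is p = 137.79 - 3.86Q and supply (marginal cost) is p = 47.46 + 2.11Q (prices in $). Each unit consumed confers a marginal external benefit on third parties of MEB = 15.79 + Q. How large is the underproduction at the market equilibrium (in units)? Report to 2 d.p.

Market equilibrium (private): 47.46 + 2.11Q = 137.79 - 3.86Q → Q_m = 15.1307.
Social marginal benefit = demand + MEB = 153.58 - 2.86Q.
Set SMB = MC: 153.58 - 2.86Q = 47.46 + 2.11Q → Q* = 21.3521.
Gap = |15.1307 − 21.3521| = 6.2214.

6.22 units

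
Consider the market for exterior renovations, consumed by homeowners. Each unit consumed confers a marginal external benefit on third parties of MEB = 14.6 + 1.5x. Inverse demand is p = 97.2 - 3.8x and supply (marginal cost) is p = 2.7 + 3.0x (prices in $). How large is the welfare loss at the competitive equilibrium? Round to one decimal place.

Market equilibrium (private): 2.7 + 3.0x = 97.2 - 3.8x → x_m = 13.8971.
Social marginal benefit = demand + MEB = 111.8 - 2.3x.
Set SMB = MC: 111.8 - 2.3x = 2.7 + 3.0x → x* = 20.5849.
Height of the DWL triangle at x_m is SMB(x_m) − MC(x_m) = MEB(x_m) = 35.4456.
DWL = ½ × 6.6878 × 35.4456 = 118.5265.

DWL = $118.5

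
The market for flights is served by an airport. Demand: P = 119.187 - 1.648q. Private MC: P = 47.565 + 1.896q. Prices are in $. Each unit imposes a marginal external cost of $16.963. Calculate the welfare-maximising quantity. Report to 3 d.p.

Social marginal cost = private MC + MEC = 64.528 + 1.896q.
Set SMC = demand: 64.528 + 1.896q = 119.187 - 1.648q → q* = 15.4230.

q* = 15.423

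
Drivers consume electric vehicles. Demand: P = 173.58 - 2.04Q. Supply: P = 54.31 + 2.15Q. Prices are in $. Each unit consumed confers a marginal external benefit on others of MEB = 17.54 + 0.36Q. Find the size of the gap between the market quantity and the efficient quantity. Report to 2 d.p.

Market equilibrium (private): 54.31 + 2.15Q = 173.58 - 2.04Q → Q_m = 28.4654.
Social marginal benefit = demand + MEB = 191.12 - 1.68Q.
Set SMB = MC: 191.12 - 1.68Q = 54.31 + 2.15Q → Q* = 35.7206.
Gap = |28.4654 − 35.7206| = 7.2552.

7.26 units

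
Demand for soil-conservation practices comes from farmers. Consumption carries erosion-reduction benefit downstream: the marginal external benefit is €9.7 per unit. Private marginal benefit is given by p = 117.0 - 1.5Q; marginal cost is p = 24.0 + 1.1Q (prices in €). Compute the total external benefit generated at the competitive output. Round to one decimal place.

€347.0

Market equilibrium (private): 24.0 + 1.1Q = 117.0 - 1.5Q → Q_m = 35.7692.
Total external benefit = MEB × Q_m = 9.7 × 35.7692 = 346.9612.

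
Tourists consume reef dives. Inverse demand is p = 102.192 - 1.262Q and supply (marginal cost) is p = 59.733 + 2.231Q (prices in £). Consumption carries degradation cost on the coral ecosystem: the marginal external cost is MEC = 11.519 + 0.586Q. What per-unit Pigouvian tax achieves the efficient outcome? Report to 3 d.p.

tax = £15.964 per unit

Social marginal benefit = demand − MEC = 90.673 - 1.848Q.
Set SMB = MC: 90.673 - 1.848Q = 59.733 + 2.231Q → Q* = 7.5852.
The Pigouvian tax equals MEC at Q*: 11.519 + 0.586×7.5852 = 15.9639.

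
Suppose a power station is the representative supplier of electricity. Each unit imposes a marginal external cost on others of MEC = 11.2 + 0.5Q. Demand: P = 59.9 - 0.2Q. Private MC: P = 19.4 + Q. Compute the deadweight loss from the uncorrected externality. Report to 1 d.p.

DWL = 231.8

Market equilibrium (private): 19.4 + Q = 59.9 - 0.2Q → Q_m = 33.7500.
Social marginal cost = private MC + MEC = 30.6 + 1.5Q.
Set SMC = demand: 30.6 + 1.5Q = 59.9 - 0.2Q → Q* = 17.2353.
The loss is the area between SMC and demand from Q* to Q_m; with linear curves that's a triangle of height MEC(Q_m).
DWL = ½ × 16.5147 × 28.0750 = 231.8251.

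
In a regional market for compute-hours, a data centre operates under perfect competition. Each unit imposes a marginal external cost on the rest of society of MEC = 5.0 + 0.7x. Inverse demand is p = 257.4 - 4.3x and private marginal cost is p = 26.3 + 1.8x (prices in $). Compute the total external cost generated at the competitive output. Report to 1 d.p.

Market equilibrium (private): 26.3 + 1.8x = 257.4 - 4.3x → x_m = 37.8852.
Total external cost = ∫₀^{x_m} (5.0 + 0.7x) dx = 5.0×37.8852 + ½×0.7×37.8852² = 691.7769.

$691.8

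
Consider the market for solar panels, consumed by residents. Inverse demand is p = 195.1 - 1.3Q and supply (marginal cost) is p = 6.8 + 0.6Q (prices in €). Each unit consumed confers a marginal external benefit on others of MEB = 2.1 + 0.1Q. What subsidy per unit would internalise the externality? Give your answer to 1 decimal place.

subsidy = €12.7 per unit

Social marginal benefit = demand + MEB = 197.2 - 1.2Q.
Set SMB = MC: 197.2 - 1.2Q = 6.8 + 0.6Q → Q* = 105.7778.
The Pigouvian subsidy equals MEB at Q*: 2.1 + 0.1×105.7778 = 12.6778.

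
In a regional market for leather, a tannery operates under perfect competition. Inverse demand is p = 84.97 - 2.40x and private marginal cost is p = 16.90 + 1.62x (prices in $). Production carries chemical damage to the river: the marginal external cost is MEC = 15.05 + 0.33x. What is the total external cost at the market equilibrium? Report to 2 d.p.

Market equilibrium (private): 16.90 + 1.62x = 84.97 - 2.40x → x_m = 16.9328.
Total external cost = ∫₀^{x_m} (15.05 + 0.33x) dx = 15.05×16.9328 + ½×0.33×16.9328² = 302.1474.

$302.15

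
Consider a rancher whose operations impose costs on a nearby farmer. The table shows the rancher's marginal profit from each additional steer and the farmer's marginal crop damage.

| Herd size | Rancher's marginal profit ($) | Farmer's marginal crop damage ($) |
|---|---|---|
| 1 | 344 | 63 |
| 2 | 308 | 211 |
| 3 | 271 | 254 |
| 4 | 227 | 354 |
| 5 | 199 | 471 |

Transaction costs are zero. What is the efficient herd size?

Bargaining reaches the level where marginal profit last exceeds marginal crop damage.
That holds through level 3 (271 ≥ 254) but not at 4 (227 < 354).

3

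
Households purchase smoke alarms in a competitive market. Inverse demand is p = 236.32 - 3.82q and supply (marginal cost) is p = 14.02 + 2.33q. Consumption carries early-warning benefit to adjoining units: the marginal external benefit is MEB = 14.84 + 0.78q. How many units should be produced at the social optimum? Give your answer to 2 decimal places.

q* = 44.16

Social marginal benefit = demand + MEB = 251.16 - 3.04q.
Set SMB = MC: 251.16 - 3.04q = 14.02 + 2.33q → q* = 44.1601.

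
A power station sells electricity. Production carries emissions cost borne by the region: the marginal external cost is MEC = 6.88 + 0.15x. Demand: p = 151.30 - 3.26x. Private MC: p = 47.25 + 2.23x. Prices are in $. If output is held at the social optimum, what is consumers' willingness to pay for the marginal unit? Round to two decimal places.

Social marginal cost = private MC + MEC = 54.13 + 2.38x.
Set SMC = demand: 54.13 + 2.38x = 151.30 - 3.26x → x* = 17.2287.
Consumer price on the demand curve at x*: 151.30 − 3.26×17.2287 = 95.1344.

P = $95.13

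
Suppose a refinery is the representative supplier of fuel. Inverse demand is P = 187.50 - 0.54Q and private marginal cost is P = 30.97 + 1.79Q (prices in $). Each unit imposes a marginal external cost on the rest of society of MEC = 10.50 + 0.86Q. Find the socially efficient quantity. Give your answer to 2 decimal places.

Q* = 45.78

Social marginal cost = private MC + MEC = 41.47 + 2.65Q.
Set SMC = demand: 41.47 + 2.65Q = 187.50 - 0.54Q → Q* = 45.7774.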